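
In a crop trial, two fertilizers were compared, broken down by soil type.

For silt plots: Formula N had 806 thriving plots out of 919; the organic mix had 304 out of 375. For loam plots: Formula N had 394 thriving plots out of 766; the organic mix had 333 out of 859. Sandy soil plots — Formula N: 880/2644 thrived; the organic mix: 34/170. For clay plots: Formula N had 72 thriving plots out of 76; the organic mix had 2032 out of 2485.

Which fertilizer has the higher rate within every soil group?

Formula N

Silt: Formula N 806/919 = 87.7%, the organic mix 304/375 = 81.1% → Formula N
Loam: Formula N 394/766 = 51.4%, the organic mix 333/859 = 38.8% → Formula N
Sandy soil: Formula N 880/2644 = 33.3%, the organic mix 34/170 = 20.0% → Formula N
Clay: Formula N 72/76 = 94.7%, the organic mix 2032/2485 = 81.8% → Formula N
Formula N has the higher rate in all 4 groups.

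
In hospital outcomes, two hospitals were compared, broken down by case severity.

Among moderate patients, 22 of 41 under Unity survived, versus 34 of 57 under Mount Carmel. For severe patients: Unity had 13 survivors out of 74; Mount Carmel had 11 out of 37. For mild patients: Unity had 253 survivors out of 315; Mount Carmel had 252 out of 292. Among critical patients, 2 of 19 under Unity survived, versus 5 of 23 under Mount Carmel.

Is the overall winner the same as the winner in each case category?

Moderate: Unity 22/41 = 53.7%, Mount Carmel 34/57 = 59.6% → Mount Carmel
Severe: Unity 13/74 = 17.6%, Mount Carmel 11/37 = 29.7% → Mount Carmel
Mild: Unity 253/315 = 80.3%, Mount Carmel 252/292 = 86.3% → Mount Carmel
Critical: Unity 2/19 = 10.5%, Mount Carmel 5/23 = 21.7% → Mount Carmel
Overall: Unity 290/449 = 64.6%, Mount Carmel 302/409 = 73.8% → Mount Carmel
Mount Carmel wins overall and in every case group — no reversal.

Yes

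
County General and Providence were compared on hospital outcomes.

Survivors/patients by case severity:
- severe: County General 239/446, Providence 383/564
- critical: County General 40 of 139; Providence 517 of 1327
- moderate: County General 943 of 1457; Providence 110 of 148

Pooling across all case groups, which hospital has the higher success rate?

County General

Severe: County General 239/446 = 53.6%, Providence 383/564 = 67.9% → Providence
Critical: County General 40/139 = 28.8%, Providence 517/1327 = 39.0% → Providence
Moderate: County General 943/1457 = 64.7%, Providence 110/148 = 74.3% → Providence
Overall: County General 1222/2042 = 59.8%, Providence 1010/2039 = 49.5% → County General
(Providence wins every case group but County General wins overall — Providence's patients skew toward the low-rate critical group.)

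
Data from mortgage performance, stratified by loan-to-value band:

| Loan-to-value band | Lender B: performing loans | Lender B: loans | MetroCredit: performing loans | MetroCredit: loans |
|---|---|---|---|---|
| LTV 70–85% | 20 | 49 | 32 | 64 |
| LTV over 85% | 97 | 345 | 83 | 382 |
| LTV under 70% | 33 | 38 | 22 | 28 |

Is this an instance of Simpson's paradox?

LTV 70–85%: Lender B 20/49 = 40.8%, MetroCredit 32/64 = 50.0% → MetroCredit
LTV over 85%: Lender B 97/345 = 28.1%, MetroCredit 83/382 = 21.7% → Lender B
LTV under 70%: Lender B 33/38 = 86.8%, MetroCredit 22/28 = 78.6% → Lender B
Overall: Lender B 150/432 = 34.7%, MetroCredit 137/474 = 28.9% → Lender B
Neither sweeps: Lender B wins 2 of 3 groups, MetroCredit wins 1. Lender B wins overall but not every group — no Simpson reversal.

No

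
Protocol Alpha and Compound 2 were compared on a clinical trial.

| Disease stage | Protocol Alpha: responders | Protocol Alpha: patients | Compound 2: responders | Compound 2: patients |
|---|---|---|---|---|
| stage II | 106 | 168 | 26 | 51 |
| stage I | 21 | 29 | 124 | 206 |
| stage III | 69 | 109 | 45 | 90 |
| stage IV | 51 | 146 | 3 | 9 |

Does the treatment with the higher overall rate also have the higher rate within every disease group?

No

Stage II: Protocol Alpha 106/168 = 63.1%, Compound 2 26/51 = 51.0% → Protocol Alpha
Stage I: Protocol Alpha 21/29 = 72.4%, Compound 2 124/206 = 60.2% → Protocol Alpha
Stage III: Protocol Alpha 69/109 = 63.3%, Compound 2 45/90 = 50.0% → Protocol Alpha
Stage IV: Protocol Alpha 51/146 = 34.9%, Compound 2 3/9 = 33.3% → Protocol Alpha
Overall: Protocol Alpha 247/452 = 54.6%, Compound 2 198/356 = 55.6% → Compound 2
Protocol Alpha wins each disease group but Compound 2 wins overall — the comparison reverses. Protocol Alpha's patients skew toward stage IV, which has a lower base rate.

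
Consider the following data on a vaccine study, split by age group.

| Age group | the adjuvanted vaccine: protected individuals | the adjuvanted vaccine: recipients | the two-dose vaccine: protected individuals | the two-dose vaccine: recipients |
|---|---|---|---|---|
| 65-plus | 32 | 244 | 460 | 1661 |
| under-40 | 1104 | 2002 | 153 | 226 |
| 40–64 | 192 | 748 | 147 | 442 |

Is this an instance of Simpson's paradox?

65-plus: the adjuvanted vaccine 32/244 = 13.1%, the two-dose vaccine 460/1661 = 27.7% → the two-dose vaccine
Under-40: the adjuvanted vaccine 1104/2002 = 55.1%, the two-dose vaccine 153/226 = 67.7% → the two-dose vaccine
40–64: the adjuvanted vaccine 192/748 = 25.7%, the two-dose vaccine 147/442 = 33.3% → the two-dose vaccine
Overall: the adjuvanted vaccine 1328/2994 = 44.4%, the two-dose vaccine 760/2329 = 32.6% → the adjuvanted vaccine
The two-dose vaccine wins each age group but the adjuvanted vaccine wins overall — the comparison reverses. The two-dose vaccine's recipients skew toward 65-plus, which has a lower base rate.

Yes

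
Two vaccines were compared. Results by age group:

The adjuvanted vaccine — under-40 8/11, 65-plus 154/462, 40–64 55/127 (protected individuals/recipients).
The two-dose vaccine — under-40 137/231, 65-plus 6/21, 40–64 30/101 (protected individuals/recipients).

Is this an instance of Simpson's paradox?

Under-40: the adjuvanted vaccine 8/11 = 72.7%, the two-dose vaccine 137/231 = 59.3% → the adjuvanted vaccine
65-plus: the adjuvanted vaccine 154/462 = 33.3%, the two-dose vaccine 6/21 = 28.6% → the adjuvanted vaccine
40–64: the adjuvanted vaccine 55/127 = 43.3%, the two-dose vaccine 30/101 = 29.7% → the adjuvanted vaccine
Overall: the adjuvanted vaccine 217/600 = 36.2%, the two-dose vaccine 173/353 = 49.0% → the two-dose vaccine
The adjuvanted vaccine wins each age group but the two-dose vaccine wins overall — the comparison reverses. The adjuvanted vaccine's recipients skew toward 65-plus, which has a lower base rate.

Yes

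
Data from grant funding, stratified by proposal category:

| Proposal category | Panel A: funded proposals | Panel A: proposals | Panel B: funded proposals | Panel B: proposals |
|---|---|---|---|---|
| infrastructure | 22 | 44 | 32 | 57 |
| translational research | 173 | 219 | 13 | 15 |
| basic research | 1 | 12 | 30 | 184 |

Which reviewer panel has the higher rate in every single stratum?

Infrastructure: Panel A 22/44 = 50.0%, Panel B 32/57 = 56.1% → Panel B
Translational research: Panel A 173/219 = 79.0%, Panel B 13/15 = 86.7% → Panel B
Basic research: Panel A 1/12 = 8.3%, Panel B 30/184 = 16.3% → Panel B
Panel B has the higher rate in all 3 groups.

Panel B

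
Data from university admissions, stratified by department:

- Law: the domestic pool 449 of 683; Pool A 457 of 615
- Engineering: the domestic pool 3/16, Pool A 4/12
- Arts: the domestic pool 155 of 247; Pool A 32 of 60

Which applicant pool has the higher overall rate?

Pool A

Law: the domestic pool 449/683 = 65.7%, Pool A 457/615 = 74.3% → Pool A
Engineering: the domestic pool 3/16 = 18.8%, Pool A 4/12 = 33.3% → Pool A
Arts: the domestic pool 155/247 = 62.8%, Pool A 32/60 = 53.3% → the domestic pool
Overall: the domestic pool 607/946 = 64.2%, Pool A 493/687 = 71.8% → Pool A
(Neither sweeps every department group, but Pool A has the higher pooled rate.)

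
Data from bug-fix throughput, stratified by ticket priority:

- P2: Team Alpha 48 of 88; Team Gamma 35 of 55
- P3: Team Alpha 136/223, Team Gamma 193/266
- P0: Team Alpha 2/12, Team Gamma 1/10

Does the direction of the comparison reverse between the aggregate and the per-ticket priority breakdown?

No

P2: Team Alpha 48/88 = 54.5%, Team Gamma 35/55 = 63.6% → Team Gamma
P3: Team Alpha 136/223 = 61.0%, Team Gamma 193/266 = 72.6% → Team Gamma
P0: Team Alpha 2/12 = 16.7%, Team Gamma 1/10 = 10.0% → Team Alpha
Overall: Team Alpha 186/323 = 57.6%, Team Gamma 229/331 = 69.2% → Team Gamma
Neither sweeps: Team Alpha wins 1 of 3 groups, Team Gamma wins 2. Team Gamma wins overall but not every group — no Simpson reversal.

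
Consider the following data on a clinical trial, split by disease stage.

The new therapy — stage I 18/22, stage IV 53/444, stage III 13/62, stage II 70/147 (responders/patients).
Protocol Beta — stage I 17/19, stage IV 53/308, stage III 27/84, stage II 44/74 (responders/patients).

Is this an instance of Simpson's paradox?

Stage I: the new therapy 18/22 = 81.8%, Protocol Beta 17/19 = 89.5% → Protocol Beta
Stage IV: the new therapy 53/444 = 11.9%, Protocol Beta 53/308 = 17.2% → Protocol Beta
Stage III: the new therapy 13/62 = 21.0%, Protocol Beta 27/84 = 32.1% → Protocol Beta
Stage II: the new therapy 70/147 = 47.6%, Protocol Beta 44/74 = 59.5% → Protocol Beta
Overall: the new therapy 154/675 = 22.8%, Protocol Beta 141/485 = 29.1% → Protocol Beta
Protocol Beta wins overall and in every disease group — no reversal.

No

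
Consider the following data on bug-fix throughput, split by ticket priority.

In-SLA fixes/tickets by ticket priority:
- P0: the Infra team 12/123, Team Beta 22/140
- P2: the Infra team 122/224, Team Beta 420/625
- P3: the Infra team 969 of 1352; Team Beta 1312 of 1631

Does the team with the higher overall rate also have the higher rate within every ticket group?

Yes

P0: the Infra team 12/123 = 9.8%, Team Beta 22/140 = 15.7% → Team Beta
P2: the Infra team 122/224 = 54.5%, Team Beta 420/625 = 67.2% → Team Beta
P3: the Infra team 969/1352 = 71.7%, Team Beta 1312/1631 = 80.4% → Team Beta
Overall: the Infra team 1103/1699 = 64.9%, Team Beta 1754/2396 = 73.2% → Team Beta
Team Beta wins overall and in every ticket group — no reversal.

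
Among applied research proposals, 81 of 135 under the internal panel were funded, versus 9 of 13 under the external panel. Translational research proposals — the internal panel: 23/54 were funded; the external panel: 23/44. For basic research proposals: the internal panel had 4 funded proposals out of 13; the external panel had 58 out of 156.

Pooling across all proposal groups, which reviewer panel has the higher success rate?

the internal panel

Applied research: the internal panel 81/135 = 60.0%, the external panel 9/13 = 69.2% → the external panel
Translational research: the internal panel 23/54 = 42.6%, the external panel 23/44 = 52.3% → the external panel
Basic research: the internal panel 4/13 = 30.8%, the external panel 58/156 = 37.2% → the external panel
Overall: the internal panel 108/202 = 53.5%, the external panel 90/213 = 42.3% → the internal panel
(The external panel wins every proposal group but the internal panel wins overall — the external panel's proposals skew toward the low-rate basic research group.)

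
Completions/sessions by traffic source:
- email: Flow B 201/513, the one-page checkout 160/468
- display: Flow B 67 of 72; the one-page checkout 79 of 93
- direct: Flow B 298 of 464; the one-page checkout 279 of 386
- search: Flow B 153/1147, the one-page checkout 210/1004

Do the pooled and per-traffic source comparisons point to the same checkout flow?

Email: Flow B 201/513 = 39.2%, the one-page checkout 160/468 = 34.2% → Flow B
Display: Flow B 67/72 = 93.1%, the one-page checkout 79/93 = 84.9% → Flow B
Direct: Flow B 298/464 = 64.2%, the one-page checkout 279/386 = 72.3% → the one-page checkout
Search: Flow B 153/1147 = 13.3%, the one-page checkout 210/1004 = 20.9% → the one-page checkout
Overall: Flow B 719/2196 = 32.7%, the one-page checkout 728/1951 = 37.3% → the one-page checkout
Neither sweeps: Flow B wins 2 of 4 groups, the one-page checkout wins 2. The one-page checkout wins overall but not every group — no Simpson reversal.

No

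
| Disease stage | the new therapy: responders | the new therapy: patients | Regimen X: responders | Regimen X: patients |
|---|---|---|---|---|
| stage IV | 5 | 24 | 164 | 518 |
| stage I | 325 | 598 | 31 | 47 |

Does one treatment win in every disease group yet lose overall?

Yes

Stage IV: the new therapy 5/24 = 20.8%, Regimen X 164/518 = 31.7% → Regimen X
Stage I: the new therapy 325/598 = 54.3%, Regimen X 31/47 = 66.0% → Regimen X
Overall: the new therapy 330/622 = 53.1%, Regimen X 195/565 = 34.5% → the new therapy
Regimen X wins each disease group but the new therapy wins overall — the comparison reverses. Regimen X's patients skew toward stage IV, which has a lower base rate.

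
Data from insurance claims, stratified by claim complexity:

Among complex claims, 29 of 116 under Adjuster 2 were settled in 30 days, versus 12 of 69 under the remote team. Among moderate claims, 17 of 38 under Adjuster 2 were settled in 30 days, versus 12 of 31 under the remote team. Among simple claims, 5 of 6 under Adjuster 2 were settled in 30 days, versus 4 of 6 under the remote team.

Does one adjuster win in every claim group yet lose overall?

Complex: Adjuster 2 29/116 = 25.0%, the remote team 12/69 = 17.4% → Adjuster 2
Moderate: Adjuster 2 17/38 = 44.7%, the remote team 12/31 = 38.7% → Adjuster 2
Simple: Adjuster 2 5/6 = 83.3%, the remote team 4/6 = 66.7% → Adjuster 2
Overall: Adjuster 2 51/160 = 31.9%, the remote team 28/106 = 26.4% → Adjuster 2
Adjuster 2 wins overall and in every claim group — no reversal.

No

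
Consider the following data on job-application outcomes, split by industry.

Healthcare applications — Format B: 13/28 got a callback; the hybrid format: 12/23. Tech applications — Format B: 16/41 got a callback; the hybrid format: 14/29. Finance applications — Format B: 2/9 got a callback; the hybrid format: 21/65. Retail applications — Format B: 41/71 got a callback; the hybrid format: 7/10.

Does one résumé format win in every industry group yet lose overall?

Yes

Healthcare: Format B 13/28 = 46.4%, the hybrid format 12/23 = 52.2% → the hybrid format
Tech: Format B 16/41 = 39.0%, the hybrid format 14/29 = 48.3% → the hybrid format
Finance: Format B 2/9 = 22.2%, the hybrid format 21/65 = 32.3% → the hybrid format
Retail: Format B 41/71 = 57.7%, the hybrid format 7/10 = 70.0% → the hybrid format
Overall: Format B 72/149 = 48.3%, the hybrid format 54/127 = 42.5% → Format B
The hybrid format wins each industry group but Format B wins overall — the comparison reverses. The hybrid format's applications skew toward finance, which has a lower base rate.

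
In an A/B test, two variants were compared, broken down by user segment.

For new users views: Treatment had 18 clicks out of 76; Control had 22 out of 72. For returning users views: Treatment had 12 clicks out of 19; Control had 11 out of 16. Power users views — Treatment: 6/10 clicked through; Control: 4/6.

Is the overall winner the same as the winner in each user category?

New users: Treatment 18/76 = 23.7%, Control 22/72 = 30.6% → Control
Returning users: Treatment 12/19 = 63.2%, Control 11/16 = 68.8% → Control
Power users: Treatment 6/10 = 60.0%, Control 4/6 = 66.7% → Control
Overall: Treatment 36/105 = 34.3%, Control 37/94 = 39.4% → Control
Control wins overall and in every user group — no reversal.

Yes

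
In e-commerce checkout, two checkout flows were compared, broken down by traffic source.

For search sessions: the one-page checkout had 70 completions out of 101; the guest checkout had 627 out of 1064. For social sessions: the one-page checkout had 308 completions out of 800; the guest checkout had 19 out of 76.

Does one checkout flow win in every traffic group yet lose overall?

Search: the one-page checkout 70/101 = 69.3%, the guest checkout 627/1064 = 58.9% → the one-page checkout
Social: the one-page checkout 308/800 = 38.5%, the guest checkout 19/76 = 25.0% → the one-page checkout
Overall: the one-page checkout 378/901 = 42.0%, the guest checkout 646/1140 = 56.7% → the guest checkout
The one-page checkout wins each traffic group but the guest checkout wins overall — the comparison reverses. The one-page checkout's sessions skew toward social, which has a lower base rate.

Yes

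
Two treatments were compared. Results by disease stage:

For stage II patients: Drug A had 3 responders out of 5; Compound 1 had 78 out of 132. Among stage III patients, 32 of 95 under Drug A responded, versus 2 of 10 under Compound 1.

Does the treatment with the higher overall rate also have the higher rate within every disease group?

Stage II: Drug A 3/5 = 60.0%, Compound 1 78/132 = 59.1% → Drug A
Stage III: Drug A 32/95 = 33.7%, Compound 1 2/10 = 20.0% → Drug A
Overall: Drug A 35/100 = 35.0%, Compound 1 80/142 = 56.3% → Compound 1
Drug A wins each disease group but Compound 1 wins overall — the comparison reverses. Drug A's patients skew toward stage III, which has a lower base rate.

No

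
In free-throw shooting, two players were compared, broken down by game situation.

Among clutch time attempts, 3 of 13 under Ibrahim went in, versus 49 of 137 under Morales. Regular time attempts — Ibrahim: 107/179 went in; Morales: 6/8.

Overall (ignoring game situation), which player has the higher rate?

Ibrahim

Clutch time: Ibrahim 3/13 = 23.1%, Morales 49/137 = 35.8% → Morales
Regular time: Ibrahim 107/179 = 59.8%, Morales 6/8 = 75.0% → Morales
Overall: Ibrahim 110/192 = 57.3%, Morales 55/145 = 37.9% → Ibrahim
(Morales wins every game group but Ibrahim wins overall — Morales's attempts skew toward the low-rate clutch time group.)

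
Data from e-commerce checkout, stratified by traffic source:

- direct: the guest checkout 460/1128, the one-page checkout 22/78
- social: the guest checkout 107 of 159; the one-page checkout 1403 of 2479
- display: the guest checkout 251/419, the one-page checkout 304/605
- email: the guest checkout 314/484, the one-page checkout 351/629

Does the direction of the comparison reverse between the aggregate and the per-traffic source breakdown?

Yes

Direct: the guest checkout 460/1128 = 40.8%, the one-page checkout 22/78 = 28.2% → the guest checkout
Social: the guest checkout 107/159 = 67.3%, the one-page checkout 1403/2479 = 56.6% → the guest checkout
Display: the guest checkout 251/419 = 59.9%, the one-page checkout 304/605 = 50.2% → the guest checkout
Email: the guest checkout 314/484 = 64.9%, the one-page checkout 351/629 = 55.8% → the guest checkout
Overall: the guest checkout 1132/2190 = 51.7%, the one-page checkout 2080/3791 = 54.9% → the one-page checkout
The guest checkout wins each traffic group but the one-page checkout wins overall — the comparison reverses. The guest checkout's sessions skew toward direct, which has a lower base rate.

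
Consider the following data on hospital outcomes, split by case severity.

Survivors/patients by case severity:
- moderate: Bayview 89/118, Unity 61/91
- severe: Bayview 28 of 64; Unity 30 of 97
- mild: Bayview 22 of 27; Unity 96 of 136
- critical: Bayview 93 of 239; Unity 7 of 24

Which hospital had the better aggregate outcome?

Unity

Moderate: Bayview 89/118 = 75.4%, Unity 61/91 = 67.0% → Bayview
Severe: Bayview 28/64 = 43.8%, Unity 30/97 = 30.9% → Bayview
Mild: Bayview 22/27 = 81.5%, Unity 96/136 = 70.6% → Bayview
Critical: Bayview 93/239 = 38.9%, Unity 7/24 = 29.2% → Bayview
Overall: Bayview 232/448 = 51.8%, Unity 194/348 = 55.7% → Unity
(Bayview wins every case group but Unity wins overall — Bayview's patients skew toward the low-rate critical group.)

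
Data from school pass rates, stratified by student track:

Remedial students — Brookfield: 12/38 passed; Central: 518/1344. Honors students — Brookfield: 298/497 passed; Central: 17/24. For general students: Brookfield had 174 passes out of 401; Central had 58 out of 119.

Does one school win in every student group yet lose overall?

Yes

Remedial: Brookfield 12/38 = 31.6%, Central 518/1344 = 38.5% → Central
Honors: Brookfield 298/497 = 60.0%, Central 17/24 = 70.8% → Central
General: Brookfield 174/401 = 43.4%, Central 58/119 = 48.7% → Central
Overall: Brookfield 484/936 = 51.7%, Central 593/1487 = 39.9% → Brookfield
Central wins each student group but Brookfield wins overall — the comparison reverses. Central's students skew toward remedial, which has a lower base rate.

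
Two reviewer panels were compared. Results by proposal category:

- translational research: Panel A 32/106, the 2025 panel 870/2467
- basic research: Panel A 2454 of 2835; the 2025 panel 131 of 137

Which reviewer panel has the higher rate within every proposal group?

Translational research: Panel A 32/106 = 30.2%, the 2025 panel 870/2467 = 35.3% → the 2025 panel
Basic research: Panel A 2454/2835 = 86.6%, the 2025 panel 131/137 = 95.6% → the 2025 panel
The 2025 panel has the higher rate in both groups.

the 2025 panel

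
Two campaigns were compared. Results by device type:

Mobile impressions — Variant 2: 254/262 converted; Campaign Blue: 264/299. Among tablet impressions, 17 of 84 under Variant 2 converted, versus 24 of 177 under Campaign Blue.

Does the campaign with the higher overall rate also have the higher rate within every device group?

Mobile: Variant 2 254/262 = 96.9%, Campaign Blue 264/299 = 88.3% → Variant 2
Tablet: Variant 2 17/84 = 20.2%, Campaign Blue 24/177 = 13.6% → Variant 2
Overall: Variant 2 271/346 = 78.3%, Campaign Blue 288/476 = 60.5% → Variant 2
Variant 2 wins overall and in every device group — no reversal.

Yes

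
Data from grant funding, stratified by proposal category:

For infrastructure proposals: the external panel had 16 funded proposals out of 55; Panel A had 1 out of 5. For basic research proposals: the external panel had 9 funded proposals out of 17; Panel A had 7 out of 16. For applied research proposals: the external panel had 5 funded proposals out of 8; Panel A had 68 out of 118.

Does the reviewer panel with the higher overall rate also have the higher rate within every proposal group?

Infrastructure: the external panel 16/55 = 29.1%, Panel A 1/5 = 20.0% → the external panel
Basic research: the external panel 9/17 = 52.9%, Panel A 7/16 = 43.8% → the external panel
Applied research: the external panel 5/8 = 62.5%, Panel A 68/118 = 57.6% → the external panel
Overall: the external panel 30/80 = 37.5%, Panel A 76/139 = 54.7% → Panel A
The external panel wins each proposal group but Panel A wins overall — the comparison reverses. The external panel's proposals skew toward infrastructure, which has a lower base rate.

No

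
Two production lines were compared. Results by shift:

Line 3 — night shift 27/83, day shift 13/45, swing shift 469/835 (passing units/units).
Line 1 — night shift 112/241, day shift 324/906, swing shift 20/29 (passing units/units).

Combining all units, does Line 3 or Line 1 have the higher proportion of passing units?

Night shift: Line 3 27/83 = 32.5%, Line 1 112/241 = 46.5% → Line 1
Day shift: Line 3 13/45 = 28.9%, Line 1 324/906 = 35.8% → Line 1
Swing shift: Line 3 469/835 = 56.2%, Line 1 20/29 = 69.0% → Line 1
Overall: Line 3 509/963 = 52.9%, Line 1 456/1176 = 38.8% → Line 3
(Line 1 wins every shift group but Line 3 wins overall — Line 1's units skew toward the low-rate day shift group.)

Line 3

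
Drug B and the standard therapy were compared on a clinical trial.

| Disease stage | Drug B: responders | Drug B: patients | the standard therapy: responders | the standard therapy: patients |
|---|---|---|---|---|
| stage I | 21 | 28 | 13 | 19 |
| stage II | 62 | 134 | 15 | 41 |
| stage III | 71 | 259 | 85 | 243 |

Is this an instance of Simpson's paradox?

No

Stage I: Drug B 21/28 = 75.0%, the standard therapy 13/19 = 68.4% → Drug B
Stage II: Drug B 62/134 = 46.3%, the standard therapy 15/41 = 36.6% → Drug B
Stage III: Drug B 71/259 = 27.4%, the standard therapy 85/243 = 35.0% → the standard therapy
Overall: Drug B 154/421 = 36.6%, the standard therapy 113/303 = 37.3% → the standard therapy
Neither sweeps: Drug B wins 2 of 3 groups, the standard therapy wins 1. The standard therapy wins overall but not every group — no Simpson reversal.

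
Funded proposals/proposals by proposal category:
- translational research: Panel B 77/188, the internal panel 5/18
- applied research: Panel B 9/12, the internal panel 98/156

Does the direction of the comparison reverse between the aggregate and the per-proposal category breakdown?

Yes

Translational research: Panel B 77/188 = 41.0%, the internal panel 5/18 = 27.8% → Panel B
Applied research: Panel B 9/12 = 75.0%, the internal panel 98/156 = 62.8% → Panel B
Overall: Panel B 86/200 = 43.0%, the internal panel 103/174 = 59.2% → the internal panel
Panel B wins each proposal group but the internal panel wins overall — the comparison reverses. Panel B's proposals skew toward translational research, which has a lower base rate.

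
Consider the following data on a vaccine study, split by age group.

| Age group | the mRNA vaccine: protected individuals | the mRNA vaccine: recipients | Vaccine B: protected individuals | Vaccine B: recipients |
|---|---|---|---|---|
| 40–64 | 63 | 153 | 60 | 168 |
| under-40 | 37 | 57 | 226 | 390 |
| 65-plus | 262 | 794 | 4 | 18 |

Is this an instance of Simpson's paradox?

40–64: the mRNA vaccine 63/153 = 41.2%, Vaccine B 60/168 = 35.7% → the mRNA vaccine
Under-40: the mRNA vaccine 37/57 = 64.9%, Vaccine B 226/390 = 57.9% → the mRNA vaccine
65-plus: the mRNA vaccine 262/794 = 33.0%, Vaccine B 4/18 = 22.2% → the mRNA vaccine
Overall: the mRNA vaccine 362/1004 = 36.1%, Vaccine B 290/576 = 50.3% → Vaccine B
The mRNA vaccine wins each age group but Vaccine B wins overall — the comparison reverses. The mRNA vaccine's recipients skew toward 65-plus, which has a lower base rate.

Yes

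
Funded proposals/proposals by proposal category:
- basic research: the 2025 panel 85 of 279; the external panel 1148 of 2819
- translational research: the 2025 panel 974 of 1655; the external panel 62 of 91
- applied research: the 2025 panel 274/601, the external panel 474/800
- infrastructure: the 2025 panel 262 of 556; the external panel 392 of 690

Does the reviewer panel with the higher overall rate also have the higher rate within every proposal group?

No

Basic research: the 2025 panel 85/279 = 30.5%, the external panel 1148/2819 = 40.7% → the external panel
Translational research: the 2025 panel 974/1655 = 58.9%, the external panel 62/91 = 68.1% → the external panel
Applied research: the 2025 panel 274/601 = 45.6%, the external panel 474/800 = 59.2% → the external panel
Infrastructure: the 2025 panel 262/556 = 47.1%, the external panel 392/690 = 56.8% → the external panel
Overall: the 2025 panel 1595/3091 = 51.6%, the external panel 2076/4400 = 47.2% → the 2025 panel
The external panel wins each proposal group but the 2025 panel wins overall — the comparison reverses. The external panel's proposals skew toward basic research, which has a lower base rate.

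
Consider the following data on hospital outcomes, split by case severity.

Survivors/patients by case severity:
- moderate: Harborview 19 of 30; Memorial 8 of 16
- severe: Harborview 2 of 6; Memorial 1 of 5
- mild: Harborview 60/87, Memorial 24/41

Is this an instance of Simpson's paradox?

No

Moderate: Harborview 19/30 = 63.3%, Memorial 8/16 = 50.0% → Harborview
Severe: Harborview 2/6 = 33.3%, Memorial 1/5 = 20.0% → Harborview
Mild: Harborview 60/87 = 69.0%, Memorial 24/41 = 58.5% → Harborview
Overall: Harborview 81/123 = 65.9%, Memorial 33/62 = 53.2% → Harborview
Harborview wins overall and in every case group — no reversal.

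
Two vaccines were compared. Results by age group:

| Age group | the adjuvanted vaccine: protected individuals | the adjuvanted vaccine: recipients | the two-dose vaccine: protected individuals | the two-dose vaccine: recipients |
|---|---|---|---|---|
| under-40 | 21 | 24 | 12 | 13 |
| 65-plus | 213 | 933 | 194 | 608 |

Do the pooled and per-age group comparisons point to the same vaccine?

Under-40: the adjuvanted vaccine 21/24 = 87.5%, the two-dose vaccine 12/13 = 92.3% → the two-dose vaccine
65-plus: the adjuvanted vaccine 213/933 = 22.8%, the two-dose vaccine 194/608 = 31.9% → the two-dose vaccine
Overall: the adjuvanted vaccine 234/957 = 24.5%, the two-dose vaccine 206/621 = 33.2% → the two-dose vaccine
The two-dose vaccine wins overall and in every age group — no reversal.

Yes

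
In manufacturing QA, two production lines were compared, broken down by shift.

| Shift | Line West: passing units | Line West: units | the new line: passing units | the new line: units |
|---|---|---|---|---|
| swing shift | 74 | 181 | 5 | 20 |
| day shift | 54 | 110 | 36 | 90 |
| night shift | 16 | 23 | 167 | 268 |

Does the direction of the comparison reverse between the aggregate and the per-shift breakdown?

Swing shift: Line West 74/181 = 40.9%, the new line 5/20 = 25.0% → Line West
Day shift: Line West 54/110 = 49.1%, the new line 36/90 = 40.0% → Line West
Night shift: Line West 16/23 = 69.6%, the new line 167/268 = 62.3% → Line West
Overall: Line West 144/314 = 45.9%, the new line 208/378 = 55.0% → the new line
Line West wins each shift group but the new line wins overall — the comparison reverses. Line West's units skew toward swing shift, which has a lower base rate.

Yes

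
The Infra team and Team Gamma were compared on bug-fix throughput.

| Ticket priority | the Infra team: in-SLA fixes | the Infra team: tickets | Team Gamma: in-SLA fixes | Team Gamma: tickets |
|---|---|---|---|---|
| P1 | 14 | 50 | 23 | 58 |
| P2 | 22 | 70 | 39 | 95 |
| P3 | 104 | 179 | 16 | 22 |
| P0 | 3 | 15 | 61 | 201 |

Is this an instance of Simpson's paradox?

P1: the Infra team 14/50 = 28.0%, Team Gamma 23/58 = 39.7% → Team Gamma
P2: the Infra team 22/70 = 31.4%, Team Gamma 39/95 = 41.1% → Team Gamma
P3: the Infra team 104/179 = 58.1%, Team Gamma 16/22 = 72.7% → Team Gamma
P0: the Infra team 3/15 = 20.0%, Team Gamma 61/201 = 30.3% → Team Gamma
Overall: the Infra team 143/314 = 45.5%, Team Gamma 139/376 = 37.0% → the Infra team
Team Gamma wins each ticket group but the Infra team wins overall — the comparison reverses. Team Gamma's tickets skew toward P0, which has a lower base rate.

Yes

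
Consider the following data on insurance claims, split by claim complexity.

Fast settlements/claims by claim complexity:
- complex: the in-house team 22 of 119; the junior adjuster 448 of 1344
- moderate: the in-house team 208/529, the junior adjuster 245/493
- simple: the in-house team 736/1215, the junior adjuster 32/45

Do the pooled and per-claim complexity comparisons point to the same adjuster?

Complex: the in-house team 22/119 = 18.5%, the junior adjuster 448/1344 = 33.3% → the junior adjuster
Moderate: the in-house team 208/529 = 39.3%, the junior adjuster 245/493 = 49.7% → the junior adjuster
Simple: the in-house team 736/1215 = 60.6%, the junior adjuster 32/45 = 71.1% → the junior adjuster
Overall: the in-house team 966/1863 = 51.9%, the junior adjuster 725/1882 = 38.5% → the in-house team
The junior adjuster wins each claim group but the in-house team wins overall — the comparison reverses. The junior adjuster's claims skew toward complex, which has a lower base rate.

No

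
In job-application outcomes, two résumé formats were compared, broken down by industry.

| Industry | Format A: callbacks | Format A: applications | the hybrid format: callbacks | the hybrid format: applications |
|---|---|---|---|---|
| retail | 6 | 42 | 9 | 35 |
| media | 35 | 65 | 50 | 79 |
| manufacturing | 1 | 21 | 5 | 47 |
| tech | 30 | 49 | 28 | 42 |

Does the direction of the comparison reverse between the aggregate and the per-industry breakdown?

Retail: Format A 6/42 = 14.3%, the hybrid format 9/35 = 25.7% → the hybrid format
Media: Format A 35/65 = 53.8%, the hybrid format 50/79 = 63.3% → the hybrid format
Manufacturing: Format A 1/21 = 4.8%, the hybrid format 5/47 = 10.6% → the hybrid format
Tech: Format A 30/49 = 61.2%, the hybrid format 28/42 = 66.7% → the hybrid format
Overall: Format A 72/177 = 40.7%, the hybrid format 92/203 = 45.3% → the hybrid format
The hybrid format wins overall and in every industry group — no reversal.

No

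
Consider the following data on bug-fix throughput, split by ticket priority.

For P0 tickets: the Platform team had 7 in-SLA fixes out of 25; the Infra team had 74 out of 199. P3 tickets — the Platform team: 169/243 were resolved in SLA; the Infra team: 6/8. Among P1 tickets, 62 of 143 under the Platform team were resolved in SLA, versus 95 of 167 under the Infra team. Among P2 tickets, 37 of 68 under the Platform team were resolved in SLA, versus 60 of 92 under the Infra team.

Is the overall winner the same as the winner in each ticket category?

P0: the Platform team 7/25 = 28.0%, the Infra team 74/199 = 37.2% → the Infra team
P3: the Platform team 169/243 = 69.5%, the Infra team 6/8 = 75.0% → the Infra team
P1: the Platform team 62/143 = 43.4%, the Infra team 95/167 = 56.9% → the Infra team
P2: the Platform team 37/68 = 54.4%, the Infra team 60/92 = 65.2% → the Infra team
Overall: the Platform team 275/479 = 57.4%, the Infra team 235/466 = 50.4% → the Platform team
The Infra team wins each ticket group but the Platform team wins overall — the comparison reverses. The Infra team's tickets skew toward P0, which has a lower base rate.

No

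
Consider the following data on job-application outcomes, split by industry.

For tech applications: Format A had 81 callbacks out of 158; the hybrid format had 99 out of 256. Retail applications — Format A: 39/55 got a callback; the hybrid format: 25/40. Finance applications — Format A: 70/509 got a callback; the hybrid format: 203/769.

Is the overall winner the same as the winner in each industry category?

Tech: Format A 81/158 = 51.3%, the hybrid format 99/256 = 38.7% → Format A
Retail: Format A 39/55 = 70.9%, the hybrid format 25/40 = 62.5% → Format A
Finance: Format A 70/509 = 13.8%, the hybrid format 203/769 = 26.4% → the hybrid format
Overall: Format A 190/722 = 26.3%, the hybrid format 327/1065 = 30.7% → the hybrid format
Neither sweeps: Format A wins 2 of 3 groups, the hybrid format wins 1. The hybrid format wins overall but not every group — no Simpson reversal.

No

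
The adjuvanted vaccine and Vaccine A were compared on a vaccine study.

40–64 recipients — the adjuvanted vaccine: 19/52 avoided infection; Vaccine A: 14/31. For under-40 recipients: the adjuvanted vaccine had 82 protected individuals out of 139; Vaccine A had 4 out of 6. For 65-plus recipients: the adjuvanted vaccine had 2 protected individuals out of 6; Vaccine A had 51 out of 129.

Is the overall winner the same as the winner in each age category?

No

40–64: the adjuvanted vaccine 19/52 = 36.5%, Vaccine A 14/31 = 45.2% → Vaccine A
Under-40: the adjuvanted vaccine 82/139 = 59.0%, Vaccine A 4/6 = 66.7% → Vaccine A
65-plus: the adjuvanted vaccine 2/6 = 33.3%, Vaccine A 51/129 = 39.5% → Vaccine A
Overall: the adjuvanted vaccine 103/197 = 52.3%, Vaccine A 69/166 = 41.6% → the adjuvanted vaccine
Vaccine A wins each age group but the adjuvanted vaccine wins overall — the comparison reverses. Vaccine A's recipients skew toward 65-plus, which has a lower base rate.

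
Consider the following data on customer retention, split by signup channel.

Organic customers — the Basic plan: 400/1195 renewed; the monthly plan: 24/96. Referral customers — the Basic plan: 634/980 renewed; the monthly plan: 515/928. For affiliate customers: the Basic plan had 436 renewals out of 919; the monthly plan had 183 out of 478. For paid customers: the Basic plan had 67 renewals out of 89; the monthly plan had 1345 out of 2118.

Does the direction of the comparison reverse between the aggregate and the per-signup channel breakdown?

Yes

Organic: the Basic plan 400/1195 = 33.5%, the monthly plan 24/96 = 25.0% → the Basic plan
Referral: the Basic plan 634/980 = 64.7%, the monthly plan 515/928 = 55.5% → the Basic plan
Affiliate: the Basic plan 436/919 = 47.4%, the monthly plan 183/478 = 38.3% → the Basic plan
Paid: the Basic plan 67/89 = 75.3%, the monthly plan 1345/2118 = 63.5% → the Basic plan
Overall: the Basic plan 1537/3183 = 48.3%, the monthly plan 2067/3620 = 57.1% → the monthly plan
The Basic plan wins each signup group but the monthly plan wins overall — the comparison reverses. The Basic plan's customers skew toward organic, which has a lower base rate.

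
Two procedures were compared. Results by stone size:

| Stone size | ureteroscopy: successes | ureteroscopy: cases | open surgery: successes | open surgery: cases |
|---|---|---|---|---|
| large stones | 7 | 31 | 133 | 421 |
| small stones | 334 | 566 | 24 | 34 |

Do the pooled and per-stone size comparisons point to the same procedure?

Large stones: ureteroscopy 7/31 = 22.6%, open surgery 133/421 = 31.6% → open surgery
Small stones: ureteroscopy 334/566 = 59.0%, open surgery 24/34 = 70.6% → open surgery
Overall: ureteroscopy 341/597 = 57.1%, open surgery 157/455 = 34.5% → ureteroscopy
Open surgery wins each stone group but ureteroscopy wins overall — the comparison reverses. Open surgery's cases skew toward large stones, which has a lower base rate.

No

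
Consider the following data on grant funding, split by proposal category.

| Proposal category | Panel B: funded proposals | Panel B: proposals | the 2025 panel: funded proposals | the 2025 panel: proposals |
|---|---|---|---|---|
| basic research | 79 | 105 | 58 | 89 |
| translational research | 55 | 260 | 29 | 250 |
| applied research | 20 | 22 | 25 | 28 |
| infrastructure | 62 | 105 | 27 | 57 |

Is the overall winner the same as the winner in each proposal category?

Yes

Basic research: Panel B 79/105 = 75.2%, the 2025 panel 58/89 = 65.2% → Panel B
Translational research: Panel B 55/260 = 21.2%, the 2025 panel 29/250 = 11.6% → Panel B
Applied research: Panel B 20/22 = 90.9%, the 2025 panel 25/28 = 89.3% → Panel B
Infrastructure: Panel B 62/105 = 59.0%, the 2025 panel 27/57 = 47.4% → Panel B
Overall: Panel B 216/492 = 43.9%, the 2025 panel 139/424 = 32.8% → Panel B
Panel B wins overall and in every proposal group — no reversal.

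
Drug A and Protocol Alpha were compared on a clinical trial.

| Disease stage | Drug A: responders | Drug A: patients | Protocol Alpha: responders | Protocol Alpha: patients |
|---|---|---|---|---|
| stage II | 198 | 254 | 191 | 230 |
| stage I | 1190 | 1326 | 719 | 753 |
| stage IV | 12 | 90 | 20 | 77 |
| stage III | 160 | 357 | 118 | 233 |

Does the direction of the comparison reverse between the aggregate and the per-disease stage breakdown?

No

Stage II: Drug A 198/254 = 78.0%, Protocol Alpha 191/230 = 83.0% → Protocol Alpha
Stage I: Drug A 1190/1326 = 89.7%, Protocol Alpha 719/753 = 95.5% → Protocol Alpha
Stage IV: Drug A 12/90 = 13.3%, Protocol Alpha 20/77 = 26.0% → Protocol Alpha
Stage III: Drug A 160/357 = 44.8%, Protocol Alpha 118/233 = 50.6% → Protocol Alpha
Overall: Drug A 1560/2027 = 77.0%, Protocol Alpha 1048/1293 = 81.1% → Protocol Alpha
Protocol Alpha wins overall and in every disease group — no reversal.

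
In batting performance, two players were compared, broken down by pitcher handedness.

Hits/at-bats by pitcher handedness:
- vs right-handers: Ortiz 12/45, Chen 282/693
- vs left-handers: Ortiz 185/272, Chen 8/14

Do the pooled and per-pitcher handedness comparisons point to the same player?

Vs right-handers: Ortiz 12/45 = 26.7%, Chen 282/693 = 40.7% → Chen
Vs left-handers: Ortiz 185/272 = 68.0%, Chen 8/14 = 57.1% → Ortiz
Overall: Ortiz 197/317 = 62.1%, Chen 290/707 = 41.0% → Ortiz
Neither sweeps: Ortiz wins 1 of 2 groups, Chen wins 1. Ortiz wins overall but not every group — no Simpson reversal.

No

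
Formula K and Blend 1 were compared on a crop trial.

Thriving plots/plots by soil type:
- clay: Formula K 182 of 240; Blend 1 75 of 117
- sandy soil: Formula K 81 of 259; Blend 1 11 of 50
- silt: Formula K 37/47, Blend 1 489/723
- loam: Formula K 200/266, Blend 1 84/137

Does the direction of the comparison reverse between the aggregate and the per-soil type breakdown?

Yes

Clay: Formula K 182/240 = 75.8%, Blend 1 75/117 = 64.1% → Formula K
Sandy soil: Formula K 81/259 = 31.3%, Blend 1 11/50 = 22.0% → Formula K
Silt: Formula K 37/47 = 78.7%, Blend 1 489/723 = 67.6% → Formula K
Loam: Formula K 200/266 = 75.2%, Blend 1 84/137 = 61.3% → Formula K
Overall: Formula K 500/812 = 61.6%, Blend 1 659/1027 = 64.2% → Blend 1
Formula K wins each soil group but Blend 1 wins overall — the comparison reverses. Formula K's plots skew toward sandy soil, which has a lower base rate.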